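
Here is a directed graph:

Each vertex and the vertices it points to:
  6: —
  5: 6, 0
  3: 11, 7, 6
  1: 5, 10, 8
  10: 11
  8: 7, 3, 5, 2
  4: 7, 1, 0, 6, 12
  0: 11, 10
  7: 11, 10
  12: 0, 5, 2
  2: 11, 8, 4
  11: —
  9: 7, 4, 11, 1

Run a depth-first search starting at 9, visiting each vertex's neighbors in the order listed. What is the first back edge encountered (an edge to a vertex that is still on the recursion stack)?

2->8

DFS from 9 (visiting each vertex's neighbors in the order listed); mark gray on enter, black on exit:
9 gray
  7 gray
    11 gray
    11 black
    10 gray
      10→11: 11 black — skip
    10 black
  7 black
  4 gray
    4→7: 7 black — skip
    1 gray
      5 gray
        6 gray
        6 black
        0 gray
          0→11: 11 black — skip
          0→10: 10 black — skip
        0 black
      5 black
      1→10: 10 black — skip
      8 gray
        8→7: 7 black — skip
        3 gray
          3→11: 11 black — skip
          3→7: 7 black — skip
          3→6: 6 black — skip
        3 black
        8→5: 5 black — skip
        2 gray
          2→11: 11 black — skip
          2→8: 8 is gray → back edge
First back edge: 2 → 8.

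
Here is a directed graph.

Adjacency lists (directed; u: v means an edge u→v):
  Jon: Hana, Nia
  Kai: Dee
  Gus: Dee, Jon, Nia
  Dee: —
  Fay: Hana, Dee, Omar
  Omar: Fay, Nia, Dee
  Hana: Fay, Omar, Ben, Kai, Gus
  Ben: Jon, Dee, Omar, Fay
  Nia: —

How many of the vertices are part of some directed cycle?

6

A vertex is on a directed cycle iff it belongs to a strongly connected component of size ≥ 2 (or has a self-loop).
The vertices on cycles are {Ben, Fay, Gus, Jon, Hana, Omar} — 6 in total.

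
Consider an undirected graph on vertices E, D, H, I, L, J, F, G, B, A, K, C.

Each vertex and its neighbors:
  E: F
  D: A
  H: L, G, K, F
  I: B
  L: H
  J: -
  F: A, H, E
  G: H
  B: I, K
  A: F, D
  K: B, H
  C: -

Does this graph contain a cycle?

DFS, tracking each vertex's parent; an edge to a visited non-parent vertex closes a cycle.
Start from J:
visit J (parent –)
visit E (parent –)
  visit F (parent E)
    visit A (parent F)
      A–F: parent, skip
      visit D (parent A)
        D–A: parent, skip
    visit H (parent F)
      visit L (parent H)
        L–H: parent, skip
      visit G (parent H)
        G–H: parent, skip
      visit K (parent H)
        visit B (parent K)
          visit I (parent B)
            I–B: parent, skip
          B–K: parent, skip
        K–H: parent, skip
      H–F: parent, skip
    F–E: parent, skip
visit C (parent –)
No non-parent visited neighbor found — the graph is a forest.

No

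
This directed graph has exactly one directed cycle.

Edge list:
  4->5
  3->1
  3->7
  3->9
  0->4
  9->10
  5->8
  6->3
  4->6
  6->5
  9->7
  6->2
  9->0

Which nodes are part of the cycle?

0, 3, 4, 6, 9

DFS with gray/black marking from 4:
4 gray
  5 gray
    8 gray
    8 black
  5 black
  6 gray
    3 gray
      9 gray
        10 gray
        10 black
        0 gray
          0→4: 4 is gray → back edge
Back edge closes the cycle 4 → 6 → 3 → 9 → 0 → 4; its vertices are {0, 3, 4, 6, 9}.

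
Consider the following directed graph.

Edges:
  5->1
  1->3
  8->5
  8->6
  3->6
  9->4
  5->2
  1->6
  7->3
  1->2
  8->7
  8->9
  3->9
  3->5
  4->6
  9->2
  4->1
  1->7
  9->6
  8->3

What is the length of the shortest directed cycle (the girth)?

For each vertex v, BFS finds the shortest path from v back to v.
The shortest such closed walk is 3 → 5 → 1 → 3, length 3.

3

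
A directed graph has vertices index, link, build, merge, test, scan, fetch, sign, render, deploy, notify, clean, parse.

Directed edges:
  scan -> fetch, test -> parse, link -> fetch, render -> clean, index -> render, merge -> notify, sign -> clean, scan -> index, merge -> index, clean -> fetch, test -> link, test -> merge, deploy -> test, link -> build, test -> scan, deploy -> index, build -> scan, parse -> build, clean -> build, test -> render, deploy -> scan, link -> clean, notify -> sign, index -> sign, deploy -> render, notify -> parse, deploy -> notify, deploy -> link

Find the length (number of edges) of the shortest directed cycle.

5

For each vertex v, BFS finds the shortest path from v back to v.
The shortest such closed walk is index → render → clean → build → scan → index, length 5.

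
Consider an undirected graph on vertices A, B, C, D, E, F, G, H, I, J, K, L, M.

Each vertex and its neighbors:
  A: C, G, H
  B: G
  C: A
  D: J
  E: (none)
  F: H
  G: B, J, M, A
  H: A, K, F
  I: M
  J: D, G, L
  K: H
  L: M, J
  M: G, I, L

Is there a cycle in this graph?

DFS, tracking each vertex's parent; an edge to a visited non-parent vertex closes a cycle.
Start from G:
visit G (parent –)
  visit B (parent G)
    B–G: parent, skip
  visit J (parent G)
    visit D (parent J)
      D–J: parent, skip
    J–G: parent, skip
    visit L (parent J)
      visit M (parent L)
        M–G: G visited and ≠ parent → cycle
Cycle: G – J – L – M – G.

Yes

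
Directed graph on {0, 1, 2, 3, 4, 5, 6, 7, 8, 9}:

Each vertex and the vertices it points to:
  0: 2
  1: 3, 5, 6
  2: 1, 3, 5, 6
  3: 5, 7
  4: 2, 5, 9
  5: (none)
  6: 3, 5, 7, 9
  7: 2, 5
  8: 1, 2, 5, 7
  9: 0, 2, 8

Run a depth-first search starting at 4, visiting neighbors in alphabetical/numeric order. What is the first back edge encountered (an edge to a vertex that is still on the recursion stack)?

7->2

DFS from 4 (visiting neighbors in alphabetical/numeric order); mark gray on enter, black on exit:
4 gray
  2 gray
    1 gray
      3 gray
        5 gray
        5 black
        7 gray
          7→2: 2 is gray → back edge
First back edge: 7 → 2.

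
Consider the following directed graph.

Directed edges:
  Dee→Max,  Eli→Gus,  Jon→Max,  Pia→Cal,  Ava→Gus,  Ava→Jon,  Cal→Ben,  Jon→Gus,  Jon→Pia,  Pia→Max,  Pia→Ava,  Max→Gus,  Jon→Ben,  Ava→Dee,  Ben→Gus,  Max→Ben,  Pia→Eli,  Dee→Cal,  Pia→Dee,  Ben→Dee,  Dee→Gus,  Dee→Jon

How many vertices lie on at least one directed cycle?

7

A vertex is on a directed cycle iff it belongs to a strongly connected component of size ≥ 2 (or has a self-loop).
The vertices on cycles are {Ava, Ben, Cal, Dee, Jon, Max, Pia} — 7 in total.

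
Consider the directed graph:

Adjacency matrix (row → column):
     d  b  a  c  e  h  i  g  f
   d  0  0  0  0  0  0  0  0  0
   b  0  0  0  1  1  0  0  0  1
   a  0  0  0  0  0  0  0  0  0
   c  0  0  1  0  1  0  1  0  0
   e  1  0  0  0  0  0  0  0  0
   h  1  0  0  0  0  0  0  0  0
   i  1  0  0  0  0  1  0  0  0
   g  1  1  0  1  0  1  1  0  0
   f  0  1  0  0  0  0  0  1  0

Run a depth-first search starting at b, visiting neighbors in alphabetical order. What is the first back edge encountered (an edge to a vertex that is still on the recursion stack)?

f→b

DFS from b (visiting neighbors in alphabetical order); mark gray on enter, black on exit:
b gray
  c gray
    a gray
    a black
    e gray
      d gray
      d black
    e black
    i gray
      i→d: d black — skip
      h gray
        h→d: d black — skip
      h black
    i black
  c black
  b→e: e black — skip
  f gray
    f→b: b is gray → back edge
First back edge: f → b.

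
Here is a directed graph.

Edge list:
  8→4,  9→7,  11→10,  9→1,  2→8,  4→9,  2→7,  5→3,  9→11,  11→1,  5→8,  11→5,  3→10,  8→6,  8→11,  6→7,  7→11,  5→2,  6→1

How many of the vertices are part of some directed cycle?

8

A vertex is on a directed cycle iff it belongs to a strongly connected component of size ≥ 2 (or has a self-loop).
The vertices on cycles are {2, 4, 5, 6, 7, 8, 9, 11} — 8 in total.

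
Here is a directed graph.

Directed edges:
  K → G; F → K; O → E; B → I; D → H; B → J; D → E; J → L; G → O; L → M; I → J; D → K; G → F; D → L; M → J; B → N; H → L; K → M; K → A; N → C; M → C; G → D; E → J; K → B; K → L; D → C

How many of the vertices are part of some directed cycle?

A vertex is on a directed cycle iff it belongs to a strongly connected component of size ≥ 2 (or has a self-loop).
The vertices on cycles are {D, F, G, J, K, L, M} — 7 in total.

7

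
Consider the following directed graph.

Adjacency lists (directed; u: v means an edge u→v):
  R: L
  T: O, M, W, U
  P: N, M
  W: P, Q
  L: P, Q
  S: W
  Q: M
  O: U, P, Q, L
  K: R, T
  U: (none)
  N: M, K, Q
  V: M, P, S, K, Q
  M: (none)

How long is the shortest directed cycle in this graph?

5

For each vertex v, BFS finds the shortest path from v back to v.
The shortest such closed walk is K → R → L → P → N → K, length 5.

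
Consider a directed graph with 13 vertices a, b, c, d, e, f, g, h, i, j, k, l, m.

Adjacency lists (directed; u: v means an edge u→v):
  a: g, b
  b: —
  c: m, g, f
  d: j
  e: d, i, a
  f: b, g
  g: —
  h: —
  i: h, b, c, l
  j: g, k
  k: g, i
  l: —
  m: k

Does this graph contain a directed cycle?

DFS with white/gray/black marking, starting from d:
d gray
  j gray
    g gray
    g black
    k gray
      k→g: g black — skip
      i gray
        h gray
        h black
        b gray
        b black
        c gray
          m gray
            m→k: k is gray → back edge
Back edge found, so a cycle exists: k → i → c → m → k.

Yes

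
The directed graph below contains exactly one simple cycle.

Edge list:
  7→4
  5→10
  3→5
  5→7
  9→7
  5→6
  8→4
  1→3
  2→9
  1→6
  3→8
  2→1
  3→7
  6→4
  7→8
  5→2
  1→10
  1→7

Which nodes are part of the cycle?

DFS with gray/black marking from 5:
5 gray
  2 gray
    9 gray
      7 gray
        4 gray
        4 black
        8 gray
          8→4: 4 black — skip
        8 black
      7 black
    9 black
    1 gray
      3 gray
        3→8: 8 black — skip
        3→5: 5 is gray → back edge
Back edge closes the cycle 5 → 2 → 1 → 3 → 5; its vertices are {1, 2, 3, 5}.

1, 2, 3, 5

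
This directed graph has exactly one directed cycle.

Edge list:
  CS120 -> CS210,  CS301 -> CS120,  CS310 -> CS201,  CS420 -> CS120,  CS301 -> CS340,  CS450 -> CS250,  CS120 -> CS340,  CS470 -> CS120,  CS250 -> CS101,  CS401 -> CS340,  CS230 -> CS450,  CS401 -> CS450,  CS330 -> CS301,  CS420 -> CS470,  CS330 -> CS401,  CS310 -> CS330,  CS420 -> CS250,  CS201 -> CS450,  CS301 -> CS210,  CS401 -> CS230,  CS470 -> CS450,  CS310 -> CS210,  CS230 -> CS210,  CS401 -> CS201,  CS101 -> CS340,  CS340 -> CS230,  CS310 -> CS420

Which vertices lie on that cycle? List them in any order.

DFS with gray/black marking from CS250:
CS250 gray
  CS101 gray
    CS340 gray
      CS230 gray
        CS450 gray
          CS450→CS250: CS250 is gray → back edge
Back edge closes the cycle CS250 → CS101 → CS340 → CS230 → CS450 → CS250; its vertices are {CS101, CS230, CS250, CS340, CS450}.

CS101, CS230, CS250, CS340, CS450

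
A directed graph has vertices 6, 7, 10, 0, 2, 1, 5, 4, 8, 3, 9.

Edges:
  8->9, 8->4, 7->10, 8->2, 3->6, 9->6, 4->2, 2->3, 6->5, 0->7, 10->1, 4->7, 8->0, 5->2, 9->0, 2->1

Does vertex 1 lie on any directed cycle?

No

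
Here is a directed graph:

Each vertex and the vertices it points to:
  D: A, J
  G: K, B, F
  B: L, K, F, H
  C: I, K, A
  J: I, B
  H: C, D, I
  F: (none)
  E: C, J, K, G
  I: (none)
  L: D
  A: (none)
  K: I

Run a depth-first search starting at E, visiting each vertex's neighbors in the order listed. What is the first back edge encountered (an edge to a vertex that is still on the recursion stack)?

D→J

DFS from E (visiting each vertex's neighbors in the order listed); mark gray on enter, black on exit:
E gray
  C gray
    I gray
    I black
    K gray
      K→I: I black — skip
    K black
    A gray
    A black
  C black
  J gray
    J→I: I black — skip
    B gray
      L gray
        D gray
          D→A: A black — skip
          D→J: J is gray → back edge
First back edge: D → J.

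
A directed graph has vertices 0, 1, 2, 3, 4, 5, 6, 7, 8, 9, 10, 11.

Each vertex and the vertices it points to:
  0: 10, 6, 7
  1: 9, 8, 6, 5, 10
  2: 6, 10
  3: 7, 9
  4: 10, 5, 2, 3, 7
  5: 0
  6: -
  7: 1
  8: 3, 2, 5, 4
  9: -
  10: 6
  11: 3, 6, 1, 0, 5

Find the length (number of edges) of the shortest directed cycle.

4

For each vertex v, BFS finds the shortest path from v back to v.
The shortest such closed walk is 1 → 5 → 0 → 7 → 1, length 4.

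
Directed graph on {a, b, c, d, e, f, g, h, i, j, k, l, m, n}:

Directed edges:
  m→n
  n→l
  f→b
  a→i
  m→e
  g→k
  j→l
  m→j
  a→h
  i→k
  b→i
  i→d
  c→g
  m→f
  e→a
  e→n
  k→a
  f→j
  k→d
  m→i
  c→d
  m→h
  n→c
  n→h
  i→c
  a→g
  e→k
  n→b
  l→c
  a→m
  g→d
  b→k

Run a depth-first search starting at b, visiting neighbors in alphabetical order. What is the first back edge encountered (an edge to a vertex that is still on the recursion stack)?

a->g

DFS from b (visiting neighbors in alphabetical order); mark gray on enter, black on exit:
b gray
  i gray
    c gray
      d gray
      d black
      g gray
        g→d: d black — skip
        k gray
          a gray
            a→g: g is gray → back edge
First back edge: a → g.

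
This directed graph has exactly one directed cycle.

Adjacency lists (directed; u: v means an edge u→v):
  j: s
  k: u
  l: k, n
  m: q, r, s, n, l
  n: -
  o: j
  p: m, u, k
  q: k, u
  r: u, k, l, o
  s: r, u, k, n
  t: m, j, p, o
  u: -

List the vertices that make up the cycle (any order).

j, o, r, s

DFS with gray/black marking from j:
j gray
  s gray
    r gray
      u gray
      u black
      k gray
        k→u: u black — skip
      k black
      l gray
        l→k: k black — skip
        n gray
        n black
      l black
      o gray
        o→j: j is gray → back edge
Back edge closes the cycle j → s → r → o → j; its vertices are {j, o, r, s}.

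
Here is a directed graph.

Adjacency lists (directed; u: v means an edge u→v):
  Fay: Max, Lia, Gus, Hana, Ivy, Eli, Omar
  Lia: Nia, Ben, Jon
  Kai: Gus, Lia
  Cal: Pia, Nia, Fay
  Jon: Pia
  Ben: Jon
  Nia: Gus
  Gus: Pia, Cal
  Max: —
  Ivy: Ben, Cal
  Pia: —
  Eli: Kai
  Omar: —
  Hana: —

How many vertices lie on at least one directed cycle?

8

A vertex is on a directed cycle iff it belongs to a strongly connected component of size ≥ 2 (or has a self-loop).
The vertices on cycles are {Cal, Eli, Fay, Gus, Ivy, Kai, Lia, Nia} — 8 in total.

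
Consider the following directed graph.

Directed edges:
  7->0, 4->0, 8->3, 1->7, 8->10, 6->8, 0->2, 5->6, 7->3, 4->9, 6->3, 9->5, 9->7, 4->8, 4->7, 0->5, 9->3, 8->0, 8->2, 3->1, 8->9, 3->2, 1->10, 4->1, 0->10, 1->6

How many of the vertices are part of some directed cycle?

A vertex is on a directed cycle iff it belongs to a strongly connected component of size ≥ 2 (or has a self-loop).
The vertices on cycles are {0, 1, 3, 5, 6, 7, 8, 9} — 8 in total.

8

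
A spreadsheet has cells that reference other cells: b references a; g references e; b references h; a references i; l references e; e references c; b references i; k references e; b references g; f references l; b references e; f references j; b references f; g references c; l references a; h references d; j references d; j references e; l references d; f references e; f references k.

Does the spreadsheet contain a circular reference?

No

DFS with white/gray/black marking, starting from f:
f gray
  e gray
    c gray
    c black
  e black
  l gray
    d gray
    d black
    l→e: e black — skip
    a gray
      i gray
      i black
    a black
  l black
  j gray
    j→d: d black — skip
    j→e: e black — skip
  j black
  k gray
    k→e: e black — skip
  k black
f black
b gray
  b→f: f black — skip
  b→a: a black — skip
  g gray
    g→c: c black — skip
    g→e: e black — skip
  g black
  h gray
    h→d: d black — skip
  h black
  b→i: i black — skip
  b→e: e black — skip
b black
Every edge goes to a white or black vertex — no back edge, so the graph is acyclic.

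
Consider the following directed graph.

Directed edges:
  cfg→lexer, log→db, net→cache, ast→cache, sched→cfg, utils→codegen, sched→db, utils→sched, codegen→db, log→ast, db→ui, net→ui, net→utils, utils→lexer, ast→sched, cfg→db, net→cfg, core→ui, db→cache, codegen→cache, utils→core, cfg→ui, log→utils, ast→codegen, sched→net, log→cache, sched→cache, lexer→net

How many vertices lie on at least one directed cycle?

A vertex is on a directed cycle iff it belongs to a strongly connected component of size ≥ 2 (or has a self-loop).
The vertices on cycles are {cfg, net, lexer, sched, utils} — 5 in total.

5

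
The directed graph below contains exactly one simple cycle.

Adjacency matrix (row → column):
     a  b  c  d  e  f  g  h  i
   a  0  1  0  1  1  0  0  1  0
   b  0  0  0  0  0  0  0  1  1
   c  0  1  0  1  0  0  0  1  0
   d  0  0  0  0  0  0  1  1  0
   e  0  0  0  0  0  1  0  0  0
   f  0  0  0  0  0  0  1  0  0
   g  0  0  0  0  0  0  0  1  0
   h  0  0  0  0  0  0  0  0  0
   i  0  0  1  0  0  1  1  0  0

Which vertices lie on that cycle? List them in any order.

b, c, i

DFS with gray/black marking from b:
b gray
  h gray
  h black
  i gray
    c gray
      c→h: h black — skip
      d gray
        d→h: h black — skip
        g gray
          g→h: h black — skip
        g black
      d black
      c→b: b is gray → back edge
Back edge closes the cycle b → i → c → b; its vertices are {b, c, i}.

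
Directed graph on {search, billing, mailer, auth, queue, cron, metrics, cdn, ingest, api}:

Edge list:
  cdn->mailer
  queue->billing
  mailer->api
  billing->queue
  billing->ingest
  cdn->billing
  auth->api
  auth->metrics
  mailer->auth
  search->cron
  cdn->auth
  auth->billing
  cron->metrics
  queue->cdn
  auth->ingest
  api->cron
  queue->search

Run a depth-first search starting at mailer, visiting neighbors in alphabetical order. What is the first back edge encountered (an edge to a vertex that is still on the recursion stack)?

DFS from mailer (visiting neighbors in alphabetical order); mark gray on enter, black on exit:
mailer gray
  api gray
    cron gray
      metrics gray
      metrics black
    cron black
  api black
  auth gray
    auth→api: api black — skip
    billing gray
      ingest gray
      ingest black
      queue gray
        queue→billing: billing is gray → back edge
First back edge: queue → billing.

queue→billing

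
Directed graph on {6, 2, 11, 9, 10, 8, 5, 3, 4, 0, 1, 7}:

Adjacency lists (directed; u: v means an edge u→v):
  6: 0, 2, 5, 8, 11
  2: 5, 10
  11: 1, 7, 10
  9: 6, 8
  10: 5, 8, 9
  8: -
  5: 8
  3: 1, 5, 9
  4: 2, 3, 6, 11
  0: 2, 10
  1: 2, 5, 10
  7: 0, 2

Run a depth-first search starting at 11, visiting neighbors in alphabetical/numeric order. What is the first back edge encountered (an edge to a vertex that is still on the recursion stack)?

0→2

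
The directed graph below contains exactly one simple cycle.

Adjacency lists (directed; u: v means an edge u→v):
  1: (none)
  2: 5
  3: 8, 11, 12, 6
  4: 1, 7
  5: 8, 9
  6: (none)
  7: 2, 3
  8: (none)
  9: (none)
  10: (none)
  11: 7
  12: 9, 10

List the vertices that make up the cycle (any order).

DFS with gray/black marking from 7:
7 gray
  2 gray
    5 gray
      8 gray
      8 black
      9 gray
      9 black
    5 black
  2 black
  3 gray
    3→8: 8 black — skip
    11 gray
      11→7: 7 is gray → back edge
Back edge closes the cycle 7 → 3 → 11 → 7; its vertices are {3, 7, 11}.

3, 7, 11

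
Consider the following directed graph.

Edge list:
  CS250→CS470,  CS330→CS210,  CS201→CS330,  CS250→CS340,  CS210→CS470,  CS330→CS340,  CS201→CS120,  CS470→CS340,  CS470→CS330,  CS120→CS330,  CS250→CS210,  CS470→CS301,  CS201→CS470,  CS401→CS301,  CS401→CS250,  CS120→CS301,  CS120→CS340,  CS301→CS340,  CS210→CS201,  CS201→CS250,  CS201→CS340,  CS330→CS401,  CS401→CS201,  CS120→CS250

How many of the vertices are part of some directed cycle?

A vertex is on a directed cycle iff it belongs to a strongly connected component of size ≥ 2 (or has a self-loop).
The vertices on cycles are {CS120, CS201, CS210, CS250, CS330, CS401, CS470} — 7 in total.

7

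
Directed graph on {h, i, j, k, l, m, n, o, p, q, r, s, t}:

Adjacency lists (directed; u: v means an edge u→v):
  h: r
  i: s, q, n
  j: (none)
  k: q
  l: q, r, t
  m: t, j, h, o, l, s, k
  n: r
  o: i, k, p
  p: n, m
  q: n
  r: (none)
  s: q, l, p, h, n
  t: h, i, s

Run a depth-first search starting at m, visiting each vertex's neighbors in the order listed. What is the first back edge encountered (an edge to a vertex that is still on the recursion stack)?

DFS from m (visiting each vertex's neighbors in the order listed); mark gray on enter, black on exit:
m gray
  t gray
    h gray
      r gray
      r black
    h black
    i gray
      s gray
        q gray
          n gray
            n→r: r black — skip
          n black
        q black
        l gray
          l→q: q black — skip
          l→r: r black — skip
          l→t: t is gray → back edge
First back edge: l → t.

l->t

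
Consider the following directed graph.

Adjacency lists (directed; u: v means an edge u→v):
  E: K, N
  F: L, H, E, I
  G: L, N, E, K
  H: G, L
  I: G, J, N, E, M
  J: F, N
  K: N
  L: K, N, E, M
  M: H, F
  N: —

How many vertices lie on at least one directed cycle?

7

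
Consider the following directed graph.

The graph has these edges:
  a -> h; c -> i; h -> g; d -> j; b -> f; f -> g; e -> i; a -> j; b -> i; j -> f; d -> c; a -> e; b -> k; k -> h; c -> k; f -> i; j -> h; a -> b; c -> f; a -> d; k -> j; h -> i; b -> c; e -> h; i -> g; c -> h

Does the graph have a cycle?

No

DFS with white/gray/black marking, starting from b:
b gray
  k gray
    j gray
      f gray
        i gray
          g gray
          g black
        i black
        f→g: g black — skip
      f black
      h gray
        h→g: g black — skip
        h→i: i black — skip
      h black
    j black
    k→h: h black — skip
  k black
  b→f: f black — skip
  b→i: i black — skip
  c gray
    c→h: h black — skip
    c→i: i black — skip
    c→f: f black — skip
    c→k: k black — skip
  c black
b black
a gray
  a→h: h black — skip
  a→b: b black — skip
  e gray
    e→i: i black — skip
    e→h: h black — skip
  e black
  a→j: j black — skip
  d gray
    d→c: c black — skip
    d→j: j black — skip
  d black
a black
Every edge goes to a white or black vertex — no back edge, so the graph is acyclic.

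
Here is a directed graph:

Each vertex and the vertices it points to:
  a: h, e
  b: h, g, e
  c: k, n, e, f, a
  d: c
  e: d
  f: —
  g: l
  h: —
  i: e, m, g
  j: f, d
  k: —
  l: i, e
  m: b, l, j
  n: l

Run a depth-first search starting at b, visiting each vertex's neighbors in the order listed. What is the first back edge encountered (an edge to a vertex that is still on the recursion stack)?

DFS from b (visiting each vertex's neighbors in the order listed); mark gray on enter, black on exit:
b gray
  h gray
  h black
  g gray
    l gray
      i gray
        e gray
          d gray
            c gray
              k gray
              k black
              n gray
                n→l: l is gray → back edge
First back edge: n → l.

n->l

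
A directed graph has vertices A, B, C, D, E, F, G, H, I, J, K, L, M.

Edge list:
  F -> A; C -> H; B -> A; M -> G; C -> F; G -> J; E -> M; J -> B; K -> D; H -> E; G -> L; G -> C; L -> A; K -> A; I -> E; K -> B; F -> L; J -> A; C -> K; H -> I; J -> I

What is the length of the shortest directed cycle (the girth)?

5

For each vertex v, BFS finds the shortest path from v back to v.
The shortest such closed walk is G → C → H → E → M → G, length 5.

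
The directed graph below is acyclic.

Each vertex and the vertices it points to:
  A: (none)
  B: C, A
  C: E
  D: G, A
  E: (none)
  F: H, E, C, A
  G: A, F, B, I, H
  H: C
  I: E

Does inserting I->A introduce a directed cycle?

Adding I→A creates a cycle iff A can already reach I.
Explore from A: no path reaches I. The graph stays acyclic.

No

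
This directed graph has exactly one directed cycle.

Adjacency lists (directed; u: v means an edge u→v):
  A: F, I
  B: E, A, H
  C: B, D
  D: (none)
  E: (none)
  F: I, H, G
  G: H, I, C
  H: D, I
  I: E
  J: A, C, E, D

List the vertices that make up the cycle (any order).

A, B, C, F, G

DFS with gray/black marking from A:
A gray
  F gray
    I gray
      E gray
      E black
    I black
    H gray
      D gray
      D black
      H→I: I black — skip
    H black
    G gray
      G→H: H black — skip
      G→I: I black — skip
      C gray
        B gray
          B→E: E black — skip
          B→A: A is gray → back edge
Back edge closes the cycle A → F → G → C → B → A; its vertices are {A, B, C, F, G}.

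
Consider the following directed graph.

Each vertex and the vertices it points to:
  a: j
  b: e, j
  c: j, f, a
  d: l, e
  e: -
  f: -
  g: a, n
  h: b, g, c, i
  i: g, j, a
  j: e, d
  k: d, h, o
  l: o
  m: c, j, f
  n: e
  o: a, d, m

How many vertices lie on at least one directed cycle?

7

A vertex is on a directed cycle iff it belongs to a strongly connected component of size ≥ 2 (or has a self-loop).
The vertices on cycles are {a, c, d, j, l, m, o} — 7 in total.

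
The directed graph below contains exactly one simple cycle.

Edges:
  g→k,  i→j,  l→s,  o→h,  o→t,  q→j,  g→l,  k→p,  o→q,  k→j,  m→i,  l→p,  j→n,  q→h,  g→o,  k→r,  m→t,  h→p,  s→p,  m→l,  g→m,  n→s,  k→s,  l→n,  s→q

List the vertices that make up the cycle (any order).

DFS with gray/black marking from n:
n gray
  s gray
    q gray
      h gray
        p gray
        p black
      h black
      j gray
        j→n: n is gray → back edge
Back edge closes the cycle n → s → q → j → n; its vertices are {j, n, q, s}.

j, n, q, s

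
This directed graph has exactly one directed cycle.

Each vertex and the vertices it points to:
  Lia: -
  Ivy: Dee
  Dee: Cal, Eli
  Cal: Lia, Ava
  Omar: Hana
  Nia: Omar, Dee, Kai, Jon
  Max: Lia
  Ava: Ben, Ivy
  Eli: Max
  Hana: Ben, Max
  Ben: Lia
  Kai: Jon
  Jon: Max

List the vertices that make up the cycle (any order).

Ava, Cal, Dee, Ivy

DFS with gray/black marking from Dee:
Dee gray
  Cal gray
    Lia gray
    Lia black
    Ava gray
      Ben gray
        Ben→Lia: Lia black — skip
      Ben black
      Ivy gray
        Ivy→Dee: Dee is gray → back edge
Back edge closes the cycle Dee → Cal → Ava → Ivy → Dee; its vertices are {Ava, Cal, Dee, Ivy}.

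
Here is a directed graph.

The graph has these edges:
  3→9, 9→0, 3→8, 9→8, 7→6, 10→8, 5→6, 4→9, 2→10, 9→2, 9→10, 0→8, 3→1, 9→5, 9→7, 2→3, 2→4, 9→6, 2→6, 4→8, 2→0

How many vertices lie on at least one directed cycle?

4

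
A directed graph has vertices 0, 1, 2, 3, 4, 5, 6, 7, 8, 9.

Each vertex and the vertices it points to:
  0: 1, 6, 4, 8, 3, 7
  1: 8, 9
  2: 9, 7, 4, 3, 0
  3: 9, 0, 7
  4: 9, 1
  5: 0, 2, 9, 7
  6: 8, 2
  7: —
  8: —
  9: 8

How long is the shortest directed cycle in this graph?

For each vertex v, BFS finds the shortest path from v back to v.
The shortest such closed walk is 0 → 3 → 0, length 2.

2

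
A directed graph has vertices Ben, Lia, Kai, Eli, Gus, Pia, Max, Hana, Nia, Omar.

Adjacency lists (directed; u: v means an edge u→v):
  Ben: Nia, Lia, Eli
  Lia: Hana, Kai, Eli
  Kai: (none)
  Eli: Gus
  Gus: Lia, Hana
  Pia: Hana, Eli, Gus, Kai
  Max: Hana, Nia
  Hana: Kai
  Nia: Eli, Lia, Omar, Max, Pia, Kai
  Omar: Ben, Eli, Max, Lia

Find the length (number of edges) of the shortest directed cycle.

2

For each vertex v, BFS finds the shortest path from v back to v.
The shortest such closed walk is Nia → Max → Nia, length 2.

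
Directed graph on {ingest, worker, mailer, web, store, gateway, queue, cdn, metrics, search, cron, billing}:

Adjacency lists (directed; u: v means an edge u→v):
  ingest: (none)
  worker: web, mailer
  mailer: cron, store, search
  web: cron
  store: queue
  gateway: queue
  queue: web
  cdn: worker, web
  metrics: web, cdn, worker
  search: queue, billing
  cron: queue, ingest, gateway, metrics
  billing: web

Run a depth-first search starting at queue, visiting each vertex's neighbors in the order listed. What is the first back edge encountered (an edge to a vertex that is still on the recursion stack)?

DFS from queue (visiting each vertex's neighbors in the order listed); mark gray on enter, black on exit:
queue gray
  web gray
    cron gray
      cron→queue: queue is gray → back edge
First back edge: cron → queue.

cron→queue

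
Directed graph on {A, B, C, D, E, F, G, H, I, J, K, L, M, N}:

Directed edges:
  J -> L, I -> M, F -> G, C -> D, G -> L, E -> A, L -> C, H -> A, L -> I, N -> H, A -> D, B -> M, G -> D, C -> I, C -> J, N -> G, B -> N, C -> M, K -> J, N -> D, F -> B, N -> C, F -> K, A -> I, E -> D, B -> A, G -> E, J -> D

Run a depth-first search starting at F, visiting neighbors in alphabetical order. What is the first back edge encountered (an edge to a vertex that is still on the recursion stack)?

DFS from F (visiting neighbors in alphabetical order); mark gray on enter, black on exit:
F gray
  B gray
    A gray
      D gray
      D black
      I gray
        M gray
        M black
      I black
    A black
    B→M: M black — skip
    N gray
      C gray
        C→D: D black — skip
        C→I: I black — skip
        J gray
          J→D: D black — skip
          L gray
            L→C: C is gray → back edge
First back edge: L → C.

L->C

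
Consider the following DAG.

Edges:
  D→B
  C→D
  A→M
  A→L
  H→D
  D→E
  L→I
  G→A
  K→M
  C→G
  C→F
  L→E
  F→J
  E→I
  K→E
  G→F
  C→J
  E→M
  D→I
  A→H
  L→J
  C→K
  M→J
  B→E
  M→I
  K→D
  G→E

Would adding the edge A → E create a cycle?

Adding A→E creates a cycle iff E can already reach A.
Explore from E: no path reaches A. The graph stays acyclic.

No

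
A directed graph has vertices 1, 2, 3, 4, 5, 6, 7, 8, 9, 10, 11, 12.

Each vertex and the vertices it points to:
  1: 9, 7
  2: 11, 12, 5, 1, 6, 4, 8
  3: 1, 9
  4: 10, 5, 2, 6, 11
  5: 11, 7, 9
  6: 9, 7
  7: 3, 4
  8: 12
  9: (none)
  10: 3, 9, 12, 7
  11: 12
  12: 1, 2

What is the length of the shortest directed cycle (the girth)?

2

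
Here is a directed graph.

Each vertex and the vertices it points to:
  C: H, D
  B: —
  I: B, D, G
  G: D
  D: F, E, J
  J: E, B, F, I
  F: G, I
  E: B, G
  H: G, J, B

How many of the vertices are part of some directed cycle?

A vertex is on a directed cycle iff it belongs to a strongly connected component of size ≥ 2 (or has a self-loop).
The vertices on cycles are {D, E, F, G, I, J} — 6 in total.

6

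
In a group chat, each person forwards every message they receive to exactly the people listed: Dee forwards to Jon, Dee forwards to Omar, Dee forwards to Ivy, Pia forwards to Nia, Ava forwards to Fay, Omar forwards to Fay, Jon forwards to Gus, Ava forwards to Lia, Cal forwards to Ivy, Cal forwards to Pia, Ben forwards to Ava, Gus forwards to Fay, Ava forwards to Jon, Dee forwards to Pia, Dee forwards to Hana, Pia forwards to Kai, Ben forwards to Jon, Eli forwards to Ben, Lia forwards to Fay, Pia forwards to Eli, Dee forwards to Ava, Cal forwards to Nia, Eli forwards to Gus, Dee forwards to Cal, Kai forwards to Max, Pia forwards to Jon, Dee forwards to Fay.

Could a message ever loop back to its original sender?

No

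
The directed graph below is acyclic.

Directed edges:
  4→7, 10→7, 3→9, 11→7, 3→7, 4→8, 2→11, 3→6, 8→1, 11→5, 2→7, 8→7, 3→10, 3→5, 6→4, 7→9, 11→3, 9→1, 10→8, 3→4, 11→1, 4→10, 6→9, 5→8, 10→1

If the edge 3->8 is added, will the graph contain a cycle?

No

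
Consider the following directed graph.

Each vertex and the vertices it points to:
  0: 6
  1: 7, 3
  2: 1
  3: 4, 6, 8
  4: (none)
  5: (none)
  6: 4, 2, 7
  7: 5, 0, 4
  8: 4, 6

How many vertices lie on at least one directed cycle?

7

A vertex is on a directed cycle iff it belongs to a strongly connected component of size ≥ 2 (or has a self-loop).
The vertices on cycles are {0, 1, 2, 3, 6, 7, 8} — 7 in total.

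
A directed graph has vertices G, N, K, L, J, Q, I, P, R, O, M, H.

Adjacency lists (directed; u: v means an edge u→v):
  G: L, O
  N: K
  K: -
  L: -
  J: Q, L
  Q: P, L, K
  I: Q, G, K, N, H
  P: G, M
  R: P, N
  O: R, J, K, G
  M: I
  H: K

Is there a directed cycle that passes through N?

No

N lies on a cycle iff there is a path from N back to itself.
Exploring from N, it never reaches itself; equivalently, its strongly connected component is a singleton.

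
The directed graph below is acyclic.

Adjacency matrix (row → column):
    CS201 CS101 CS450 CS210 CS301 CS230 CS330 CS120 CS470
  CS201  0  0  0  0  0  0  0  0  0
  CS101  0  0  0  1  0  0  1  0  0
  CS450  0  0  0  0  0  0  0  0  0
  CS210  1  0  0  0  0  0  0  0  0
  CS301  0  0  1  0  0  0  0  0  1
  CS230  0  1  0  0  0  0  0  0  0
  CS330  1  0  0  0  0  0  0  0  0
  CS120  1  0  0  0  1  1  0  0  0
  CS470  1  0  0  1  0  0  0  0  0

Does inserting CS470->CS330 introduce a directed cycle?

Adding CS470→CS330 creates a cycle iff CS330 can already reach CS470.
Explore from CS330: no path reaches CS470. The graph stays acyclic.

No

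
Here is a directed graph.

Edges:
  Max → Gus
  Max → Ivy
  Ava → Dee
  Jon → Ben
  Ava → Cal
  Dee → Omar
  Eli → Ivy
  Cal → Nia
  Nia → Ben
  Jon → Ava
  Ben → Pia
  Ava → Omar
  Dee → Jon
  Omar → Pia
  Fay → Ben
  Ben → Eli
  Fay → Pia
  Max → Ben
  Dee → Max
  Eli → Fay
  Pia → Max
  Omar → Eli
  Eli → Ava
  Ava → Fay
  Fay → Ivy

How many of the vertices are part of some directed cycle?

11

A vertex is on a directed cycle iff it belongs to a strongly connected component of size ≥ 2 (or has a self-loop).
The vertices on cycles are {Ava, Ben, Cal, Dee, Eli, Fay, Jon, Max, Nia, Pia, Omar} — 11 in total.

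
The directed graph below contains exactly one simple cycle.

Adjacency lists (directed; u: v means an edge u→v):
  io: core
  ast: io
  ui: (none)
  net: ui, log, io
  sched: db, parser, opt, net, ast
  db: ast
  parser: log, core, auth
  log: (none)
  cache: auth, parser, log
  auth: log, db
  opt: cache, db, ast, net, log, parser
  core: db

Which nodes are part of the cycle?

DFS with gray/black marking from ast:
ast gray
  io gray
    core gray
      db gray
        db→ast: ast is gray → back edge
Back edge closes the cycle ast → io → core → db → ast; its vertices are {db, io, ast, core}.

db, io, ast, core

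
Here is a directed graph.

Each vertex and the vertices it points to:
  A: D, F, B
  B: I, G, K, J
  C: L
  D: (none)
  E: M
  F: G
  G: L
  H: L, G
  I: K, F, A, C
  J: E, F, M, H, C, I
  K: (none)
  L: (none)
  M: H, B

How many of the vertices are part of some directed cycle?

A vertex is on a directed cycle iff it belongs to a strongly connected component of size ≥ 2 (or has a self-loop).
The vertices on cycles are {A, B, E, I, J, M} — 6 in total.

6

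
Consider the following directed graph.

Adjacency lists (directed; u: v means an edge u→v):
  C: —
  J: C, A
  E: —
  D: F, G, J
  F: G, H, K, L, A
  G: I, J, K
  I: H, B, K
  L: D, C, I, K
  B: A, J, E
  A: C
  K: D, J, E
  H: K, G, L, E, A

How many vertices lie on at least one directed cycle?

A vertex is on a directed cycle iff it belongs to a strongly connected component of size ≥ 2 (or has a self-loop).
The vertices on cycles are {D, F, G, H, I, K, L} — 7 in total.

7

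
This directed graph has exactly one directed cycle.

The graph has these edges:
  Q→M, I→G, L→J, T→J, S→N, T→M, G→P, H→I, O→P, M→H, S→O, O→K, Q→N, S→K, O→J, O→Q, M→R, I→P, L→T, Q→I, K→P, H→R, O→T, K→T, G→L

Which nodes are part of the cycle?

G, H, I, L, M, T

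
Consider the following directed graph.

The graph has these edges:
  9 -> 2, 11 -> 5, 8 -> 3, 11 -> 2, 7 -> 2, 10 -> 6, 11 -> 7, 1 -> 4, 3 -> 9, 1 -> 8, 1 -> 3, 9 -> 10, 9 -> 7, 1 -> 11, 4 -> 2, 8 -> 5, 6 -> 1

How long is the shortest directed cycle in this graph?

5

For each vertex v, BFS finds the shortest path from v back to v.
The shortest such closed walk is 1 → 3 → 9 → 10 → 6 → 1, length 5.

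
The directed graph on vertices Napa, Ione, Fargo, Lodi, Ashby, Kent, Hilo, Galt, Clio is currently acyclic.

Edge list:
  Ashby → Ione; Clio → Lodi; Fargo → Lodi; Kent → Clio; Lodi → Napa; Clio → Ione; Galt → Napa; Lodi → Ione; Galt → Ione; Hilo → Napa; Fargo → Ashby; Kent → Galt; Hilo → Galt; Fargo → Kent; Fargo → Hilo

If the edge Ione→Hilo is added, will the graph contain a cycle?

Yes

Adding Ione→Hilo creates a cycle iff Hilo can already reach Ione.
Path from Hilo: Hilo → Galt → Ione.
So Hilo → … → Ione → Hilo is a cycle.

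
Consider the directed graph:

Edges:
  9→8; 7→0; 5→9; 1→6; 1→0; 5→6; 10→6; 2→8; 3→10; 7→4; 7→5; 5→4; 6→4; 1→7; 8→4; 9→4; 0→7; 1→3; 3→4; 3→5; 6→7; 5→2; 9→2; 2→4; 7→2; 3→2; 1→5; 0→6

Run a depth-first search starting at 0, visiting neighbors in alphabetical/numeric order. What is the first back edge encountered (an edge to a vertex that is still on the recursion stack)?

DFS from 0 (visiting neighbors in alphabetical/numeric order); mark gray on enter, black on exit:
0 gray
  6 gray
    4 gray
    4 black
    7 gray
      7→0: 0 is gray → back edge
First back edge: 7 → 0.

7→0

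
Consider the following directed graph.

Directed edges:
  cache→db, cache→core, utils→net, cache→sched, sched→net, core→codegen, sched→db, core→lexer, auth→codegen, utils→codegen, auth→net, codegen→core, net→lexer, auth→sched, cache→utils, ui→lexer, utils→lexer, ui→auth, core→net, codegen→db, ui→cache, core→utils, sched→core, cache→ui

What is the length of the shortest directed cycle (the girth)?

For each vertex v, BFS finds the shortest path from v back to v.
The shortest such closed walk is cache → ui → cache, length 2.

2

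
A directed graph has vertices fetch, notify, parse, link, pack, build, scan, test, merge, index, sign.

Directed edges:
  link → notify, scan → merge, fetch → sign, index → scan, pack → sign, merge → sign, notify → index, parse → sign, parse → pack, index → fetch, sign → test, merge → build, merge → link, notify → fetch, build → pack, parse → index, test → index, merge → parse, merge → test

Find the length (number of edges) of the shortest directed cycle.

For each vertex v, BFS finds the shortest path from v back to v.
The shortest such closed walk is merge → parse → index → scan → merge, length 4.

4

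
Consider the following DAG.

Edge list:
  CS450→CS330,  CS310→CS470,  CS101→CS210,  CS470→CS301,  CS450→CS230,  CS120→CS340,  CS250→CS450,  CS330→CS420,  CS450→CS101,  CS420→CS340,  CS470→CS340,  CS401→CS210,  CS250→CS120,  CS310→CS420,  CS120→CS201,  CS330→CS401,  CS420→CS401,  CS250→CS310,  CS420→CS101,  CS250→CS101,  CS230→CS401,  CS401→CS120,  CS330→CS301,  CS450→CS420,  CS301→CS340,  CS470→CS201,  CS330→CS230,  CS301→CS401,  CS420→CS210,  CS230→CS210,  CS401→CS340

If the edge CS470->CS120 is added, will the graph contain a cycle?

Adding CS470→CS120 creates a cycle iff CS120 can already reach CS470.
Explore from CS120: no path reaches CS470. The graph stays acyclic.

No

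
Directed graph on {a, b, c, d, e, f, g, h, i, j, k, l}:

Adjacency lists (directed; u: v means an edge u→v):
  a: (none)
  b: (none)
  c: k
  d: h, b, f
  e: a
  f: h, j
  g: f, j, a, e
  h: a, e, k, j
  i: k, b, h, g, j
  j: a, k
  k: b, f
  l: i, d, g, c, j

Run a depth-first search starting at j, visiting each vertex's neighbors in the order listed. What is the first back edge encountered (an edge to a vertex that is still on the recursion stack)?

DFS from j (visiting each vertex's neighbors in the order listed); mark gray on enter, black on exit:
j gray
  a gray
  a black
  k gray
    b gray
    b black
    f gray
      h gray
        h→a: a black — skip
        e gray
          e→a: a black — skip
        e black
        h→k: k is gray → back edge
First back edge: h → k.

h->k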